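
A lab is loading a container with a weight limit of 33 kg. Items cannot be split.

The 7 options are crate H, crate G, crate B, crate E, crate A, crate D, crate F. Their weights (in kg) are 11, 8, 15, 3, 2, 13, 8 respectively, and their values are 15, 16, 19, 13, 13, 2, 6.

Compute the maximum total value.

63

This is a 0-1 knapsack instance.
Take crate H, crate G, crate E, crate A, and crate F: weight 11 + 8 + 3 + 2 + 8 = 32 ≤ 33, value 15 + 16 + 13 + 13 + 6 = 63.
No other feasible combination does better.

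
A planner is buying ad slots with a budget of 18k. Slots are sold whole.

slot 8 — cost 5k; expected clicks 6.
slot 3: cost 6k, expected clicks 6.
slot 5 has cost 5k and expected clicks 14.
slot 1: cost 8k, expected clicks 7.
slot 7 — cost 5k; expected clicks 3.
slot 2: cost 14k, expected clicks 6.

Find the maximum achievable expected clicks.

Allowing fractional choices, the relaxed optimum would be about 27.8, but ad slots are indivisible.
slot 8 + slot 5 + slot 1: cost 5 + 5 + 8 = 18 ≤ 18, expected clicks 6 + 14 + 7 = 27.
slot 8 + slot 3 + slot 5: cost 5 + 6 + 5 = 16 ≤ 18, expected clicks 6 + 6 + 14 = 26.
Best is slot 8, slot 5, and slot 1 with total expected clicks 27.

27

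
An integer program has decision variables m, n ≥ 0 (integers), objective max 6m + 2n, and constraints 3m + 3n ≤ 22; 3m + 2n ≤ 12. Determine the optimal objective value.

(m,n)=(4,0) is feasible, giving 24.
(m,n)=(3,1) is feasible, giving 20.
(m,n)=(3,0) is feasible, giving 18.
The best lattice point is (4,0), giving 24.

24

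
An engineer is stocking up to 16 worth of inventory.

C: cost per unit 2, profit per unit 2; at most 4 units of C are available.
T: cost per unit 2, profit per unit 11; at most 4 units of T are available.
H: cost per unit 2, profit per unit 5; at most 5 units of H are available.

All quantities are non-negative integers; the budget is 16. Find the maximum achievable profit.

Take 4×T and 4×H: cost 16 ≤ 16, profit 4·11 + 4·5 = 64.
T has the best ratio (11/2) and is taken to its limit of 4; remaining capacity is filled optimally with the others.

64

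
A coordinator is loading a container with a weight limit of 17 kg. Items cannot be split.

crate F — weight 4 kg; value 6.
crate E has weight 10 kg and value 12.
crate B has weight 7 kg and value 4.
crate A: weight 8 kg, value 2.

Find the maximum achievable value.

Take crate F and crate E: weight 4 + 10 = 14 ≤ 17, value 6 + 12 = 18.
No other feasible combination does better.

18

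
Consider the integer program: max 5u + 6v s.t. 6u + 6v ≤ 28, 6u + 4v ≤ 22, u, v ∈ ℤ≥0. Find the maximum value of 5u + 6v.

The continuous relaxation peaks at (0, 4.67) with value 28.00; rounding to a feasible lattice point costs some objective.
(u,v)=(0,4): 6·0+6·4=24≤28, 6·0+4·4=16≤22, objective 24.
(u,v)=(1,3): 6·1+6·3=24≤28, 6·1+4·3=18≤22, objective 23.
(u,v)=(0,3): 6·0+6·3=18≤28, 6·0+4·3=12≤22, objective 18.
No feasible integer point exceeds 24.

24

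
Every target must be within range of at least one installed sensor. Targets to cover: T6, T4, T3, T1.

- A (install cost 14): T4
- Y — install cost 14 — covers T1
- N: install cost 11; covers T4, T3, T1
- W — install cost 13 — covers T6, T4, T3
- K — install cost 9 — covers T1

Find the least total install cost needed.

Choose W and K: together they cover T6, T4, T3, T1 — every target.
Total install cost: 13 + 9 = 22.

22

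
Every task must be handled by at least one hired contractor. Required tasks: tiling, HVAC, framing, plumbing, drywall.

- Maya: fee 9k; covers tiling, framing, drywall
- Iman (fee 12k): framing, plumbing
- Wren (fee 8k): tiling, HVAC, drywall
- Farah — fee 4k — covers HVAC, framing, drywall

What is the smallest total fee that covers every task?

20

This is an integer covering problem.
Choose Iman and Wren: together they cover tiling, HVAC, framing, plumbing, drywall — every task.
Total fee: 12 + 8 = 20.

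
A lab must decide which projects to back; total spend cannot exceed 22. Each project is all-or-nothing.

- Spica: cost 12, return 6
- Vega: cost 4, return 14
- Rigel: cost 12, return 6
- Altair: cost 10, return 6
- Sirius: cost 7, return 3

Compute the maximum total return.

Take Vega, Altair, and Sirius: cost 4 + 10 + 7 = 21 ≤ 22, return 14 + 6 + 3 = 23.
No other feasible combination does better.

23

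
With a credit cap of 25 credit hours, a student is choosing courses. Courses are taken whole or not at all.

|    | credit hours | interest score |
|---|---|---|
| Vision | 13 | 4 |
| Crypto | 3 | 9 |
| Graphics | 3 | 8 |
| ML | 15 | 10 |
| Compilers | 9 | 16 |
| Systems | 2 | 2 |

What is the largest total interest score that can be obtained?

35

This is an integer program with binary decision variables.
Take Crypto, Graphics, Compilers, and Systems: credit hours 3 + 3 + 9 + 2 = 17 ≤ 25, interest score 9 + 8 + 16 + 2 = 35.
No other feasible combination does better.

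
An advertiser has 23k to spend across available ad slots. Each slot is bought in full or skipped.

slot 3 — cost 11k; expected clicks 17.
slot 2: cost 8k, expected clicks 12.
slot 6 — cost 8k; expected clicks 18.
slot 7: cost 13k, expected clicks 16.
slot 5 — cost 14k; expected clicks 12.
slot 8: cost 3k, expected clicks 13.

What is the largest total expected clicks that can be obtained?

48

slot 2 + slot 6 + slot 8: cost 8 + 8 + 3 = 19 ≤ 23, expected clicks 12 + 18 + 13 = 43.
slot 3 + slot 6 + slot 8: cost 11 + 8 + 3 = 22 ≤ 23, expected clicks 17 + 18 + 13 = 48.
slot 3 + slot 2 + slot 8: cost 11 + 8 + 3 = 22 ≤ 23, expected clicks 17 + 12 + 13 = 42.
Best is slot 3, slot 6, and slot 8 with total expected clicks 48.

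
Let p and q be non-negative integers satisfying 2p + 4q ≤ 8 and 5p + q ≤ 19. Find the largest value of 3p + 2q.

9

(p,q)=(3,0) is feasible, giving 9.
(p,q)=(2,1) is feasible, giving 8.
(p,q)=(2,0) is feasible, giving 6.
Maximum is 9 at (p,q)=(3,0).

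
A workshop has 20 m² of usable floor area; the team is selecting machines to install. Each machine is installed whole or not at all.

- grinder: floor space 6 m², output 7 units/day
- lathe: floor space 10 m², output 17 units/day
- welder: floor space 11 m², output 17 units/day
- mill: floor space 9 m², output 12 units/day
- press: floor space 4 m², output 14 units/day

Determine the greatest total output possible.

Allowing fractional choices, the relaxed optimum would be about 40.3, but machines are indivisible.
grinder + lathe + press: floor space 6 + 10 + 4 = 20 ≤ 20, output 7 + 17 + 14 = 38.
lathe + press: floor space 10 + 4 = 14 ≤ 20, output 17 + 14 = 31.
grinder + mill + press: floor space 6 + 9 + 4 = 19 ≤ 20, output 7 + 12 + 14 = 33.
Best is grinder, lathe, and press with total output 38.

38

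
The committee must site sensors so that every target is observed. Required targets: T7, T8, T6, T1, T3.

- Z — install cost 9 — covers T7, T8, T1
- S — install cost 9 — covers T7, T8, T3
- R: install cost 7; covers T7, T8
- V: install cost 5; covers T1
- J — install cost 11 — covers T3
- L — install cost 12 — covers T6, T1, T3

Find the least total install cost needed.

The greedy cost-per-new-target heuristic would pick Z and L for 21, but a cheaper cover exists.
Choose R and L: together they cover T7, T8, T6, T1, T3 — every target.
Total install cost: 7 + 12 = 19.
No cover costs less than 19.

19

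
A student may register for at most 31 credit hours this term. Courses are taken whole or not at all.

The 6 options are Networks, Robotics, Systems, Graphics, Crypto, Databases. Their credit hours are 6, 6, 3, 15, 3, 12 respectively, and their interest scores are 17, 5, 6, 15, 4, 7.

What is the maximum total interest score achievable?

43

Take Networks, Robotics, Systems, and Graphics: credit hours 6 + 6 + 3 + 15 = 30 ≤ 31, interest score 17 + 5 + 6 + 15 = 43.
No other feasible combination does better.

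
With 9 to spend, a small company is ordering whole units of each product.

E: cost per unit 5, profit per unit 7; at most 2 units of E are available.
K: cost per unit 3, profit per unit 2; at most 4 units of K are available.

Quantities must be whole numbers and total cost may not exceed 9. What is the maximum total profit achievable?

9

This is a bounded integer knapsack.
Take 1×E and 1×K: cost 8 ≤ 9, profit 1·7 + 1·2 = 9.
No other integer combination yields more.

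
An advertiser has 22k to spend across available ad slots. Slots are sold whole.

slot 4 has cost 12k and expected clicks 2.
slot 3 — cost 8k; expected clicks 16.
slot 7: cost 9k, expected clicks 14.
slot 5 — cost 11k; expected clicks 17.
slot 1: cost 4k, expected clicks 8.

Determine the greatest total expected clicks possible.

38

This is a 0-1 knapsack instance.
Allowing fractional choices, the relaxed optimum would be about 39.5, but ad slots are indivisible.
slot 3 + slot 7 + slot 1: cost 8 + 9 + 4 = 21 ≤ 22, expected clicks 16 + 14 + 8 = 38.
slot 3 + slot 5: cost 8 + 11 = 19 ≤ 22, expected clicks 16 + 17 = 33.
slot 7 + slot 5: cost 9 + 11 = 20 ≤ 22, expected clicks 14 + 17 = 31.
Best is slot 3, slot 7, and slot 1 with total expected clicks 38.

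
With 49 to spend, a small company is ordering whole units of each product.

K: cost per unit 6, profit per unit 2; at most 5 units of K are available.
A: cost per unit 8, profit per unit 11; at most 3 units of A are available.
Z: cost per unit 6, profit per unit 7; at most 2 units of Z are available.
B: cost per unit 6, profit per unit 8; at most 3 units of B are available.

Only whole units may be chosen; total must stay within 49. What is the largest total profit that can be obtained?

64

A has the best ratio (11/8); taking only A gives at most 3×11 = 33 (stopped by the supply cap of 3).
Mixing does better — 3×A, 1×Z, and 3×B: cost 48 ≤ 49, profit 3·11 + 1·7 + 3·8 = 64.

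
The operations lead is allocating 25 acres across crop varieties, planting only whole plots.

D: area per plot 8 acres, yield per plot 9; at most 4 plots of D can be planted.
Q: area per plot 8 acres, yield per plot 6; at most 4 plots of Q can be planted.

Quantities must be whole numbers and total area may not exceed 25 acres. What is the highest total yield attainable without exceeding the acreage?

27

This is a bounded integer knapsack.
Take 3×D: area 24 ≤ 25, yield 3·9 = 27.
No other integer combination yields more.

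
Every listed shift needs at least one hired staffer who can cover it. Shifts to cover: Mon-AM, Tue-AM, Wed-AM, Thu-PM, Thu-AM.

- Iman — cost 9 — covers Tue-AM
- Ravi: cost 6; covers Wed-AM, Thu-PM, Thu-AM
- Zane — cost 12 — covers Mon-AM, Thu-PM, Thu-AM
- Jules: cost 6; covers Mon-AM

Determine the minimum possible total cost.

Choose Iman, Ravi, and Jules: together they cover Mon-AM, Tue-AM, Wed-AM, Thu-PM, Thu-AM — every shift.
Total cost: 9 + 6 + 6 = 21.

21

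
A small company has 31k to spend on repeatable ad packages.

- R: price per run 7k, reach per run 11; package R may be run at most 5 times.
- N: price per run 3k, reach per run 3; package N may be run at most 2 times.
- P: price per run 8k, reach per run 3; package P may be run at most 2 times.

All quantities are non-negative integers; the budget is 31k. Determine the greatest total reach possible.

Take 4×R and 1×N: price 31 ≤ 31, reach 4·11 + 1·3 = 47.
No other integer combination yields more.

47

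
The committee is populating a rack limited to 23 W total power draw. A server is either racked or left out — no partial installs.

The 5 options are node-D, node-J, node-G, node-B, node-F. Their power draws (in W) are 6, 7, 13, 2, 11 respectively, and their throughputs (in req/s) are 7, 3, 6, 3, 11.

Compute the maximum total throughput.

Take node-D, node-B, and node-F: power draw 6 + 2 + 11 = 19 ≤ 23, throughput 7 + 3 + 11 = 21.
No other feasible combination does better.

21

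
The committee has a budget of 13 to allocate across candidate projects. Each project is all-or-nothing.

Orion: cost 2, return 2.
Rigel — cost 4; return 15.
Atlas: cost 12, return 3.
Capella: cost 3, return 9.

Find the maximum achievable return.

26

Take Orion, Rigel, and Capella: cost 2 + 4 + 3 = 9 ≤ 13, return 2 + 15 + 9 = 26.
No other feasible combination does better.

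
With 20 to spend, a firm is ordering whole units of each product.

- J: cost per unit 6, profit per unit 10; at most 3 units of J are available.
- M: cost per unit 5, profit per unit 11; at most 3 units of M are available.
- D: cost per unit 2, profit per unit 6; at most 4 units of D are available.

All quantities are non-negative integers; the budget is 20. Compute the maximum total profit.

46

This is a bounded integer knapsack.
D has the best ratio (6/2); taking only D gives at most 4×6 = 24 (stopped by the supply cap of 4).
Mixing does better — 2×M and 4×D: cost 18 ≤ 20, profit 2·11 + 4·6 = 46.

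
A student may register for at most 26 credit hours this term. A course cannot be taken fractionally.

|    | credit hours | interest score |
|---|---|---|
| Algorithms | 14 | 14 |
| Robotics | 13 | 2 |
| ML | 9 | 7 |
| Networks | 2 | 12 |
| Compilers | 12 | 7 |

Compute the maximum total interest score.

Take Algorithms, ML, and Networks: credit hours 14 + 9 + 2 = 25 ≤ 26, interest score 14 + 7 + 12 = 33.
No other feasible combination does better.

33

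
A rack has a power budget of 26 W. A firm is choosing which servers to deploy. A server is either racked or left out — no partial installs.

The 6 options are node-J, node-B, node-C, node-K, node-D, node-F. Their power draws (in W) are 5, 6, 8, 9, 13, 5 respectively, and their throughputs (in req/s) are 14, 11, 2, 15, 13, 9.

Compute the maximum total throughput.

49

Allowing fractional choices, the relaxed optimum would be about 50.0, but servers are indivisible.
node-J + node-B + node-K: power draw 5 + 6 + 9 = 20 ≤ 26, throughput 14 + 11 + 15 = 40.
node-J + node-B + node-K + node-F: power draw 5 + 6 + 9 + 5 = 25 ≤ 26, throughput 14 + 11 + 15 + 9 = 49.
Best is node-J, node-B, node-K, and node-F with total throughput 49.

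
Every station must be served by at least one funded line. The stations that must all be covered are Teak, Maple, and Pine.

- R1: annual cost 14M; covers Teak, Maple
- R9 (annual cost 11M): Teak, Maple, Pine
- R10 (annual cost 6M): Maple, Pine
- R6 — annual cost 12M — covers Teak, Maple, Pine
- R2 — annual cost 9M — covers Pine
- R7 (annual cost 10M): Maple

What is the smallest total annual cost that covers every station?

The greedy cost-per-new-station heuristic would pick R10 and R9 for 17, but a cheaper cover exists.
R9 alone covers Teak, Maple, Pine — every station.
Total annual cost: 11.
No cover costs less than 11.

11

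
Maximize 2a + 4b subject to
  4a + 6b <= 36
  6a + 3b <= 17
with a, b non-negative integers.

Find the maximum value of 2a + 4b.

(a,b)=(0,5): 4·0+6·5=30≤36, 6·0+3·5=15≤17, objective 20.
(a,b)=(0,4): 4·0+6·4=24≤36, 6·0+3·4=12≤17, objective 16.
No feasible integer point exceeds 20.

20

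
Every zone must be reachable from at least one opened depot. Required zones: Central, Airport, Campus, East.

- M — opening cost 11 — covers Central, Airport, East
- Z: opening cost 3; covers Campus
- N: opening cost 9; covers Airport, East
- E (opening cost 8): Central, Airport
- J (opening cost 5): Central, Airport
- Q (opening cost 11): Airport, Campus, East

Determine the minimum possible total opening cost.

14

Choose M and Z: together they cover Central, Airport, Campus, East — every zone.
Total opening cost: 11 + 3 = 14.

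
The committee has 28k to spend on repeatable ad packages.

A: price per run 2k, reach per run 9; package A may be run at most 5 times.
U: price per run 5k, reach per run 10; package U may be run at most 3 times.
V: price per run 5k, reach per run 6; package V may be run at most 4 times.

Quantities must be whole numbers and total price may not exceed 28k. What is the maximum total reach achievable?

A has the best ratio (9/2); taking only A gives at most 5×9 = 45 (stopped by the supply cap of 5).
Mixing does better — 5×A and 3×U: price 25 ≤ 28, reach 5·9 + 3·10 = 75.

75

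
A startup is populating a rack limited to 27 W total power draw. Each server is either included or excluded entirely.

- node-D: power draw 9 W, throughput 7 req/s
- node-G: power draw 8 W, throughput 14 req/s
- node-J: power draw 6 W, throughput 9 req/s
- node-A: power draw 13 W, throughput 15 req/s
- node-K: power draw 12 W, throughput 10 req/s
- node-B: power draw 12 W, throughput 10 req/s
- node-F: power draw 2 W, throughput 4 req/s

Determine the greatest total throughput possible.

38

node-G + node-J + node-A: power draw 8 + 6 + 13 = 27 ≤ 27, throughput 14 + 9 + 15 = 38.
node-D + node-G + node-J + node-F: power draw 9 + 8 + 6 + 2 = 25 ≤ 27, throughput 7 + 14 + 9 + 4 = 34.
Best is node-G, node-J, and node-A with total throughput 38.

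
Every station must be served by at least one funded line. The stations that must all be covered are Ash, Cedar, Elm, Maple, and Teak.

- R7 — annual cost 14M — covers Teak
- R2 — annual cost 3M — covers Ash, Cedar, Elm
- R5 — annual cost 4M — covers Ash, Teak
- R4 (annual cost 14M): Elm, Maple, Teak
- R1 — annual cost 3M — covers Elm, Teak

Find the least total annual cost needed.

17

This is a weighted set-cover instance.
The greedy cost-per-new-station heuristic would pick R2, R1, and R4 for 20, but a cheaper cover exists.
Choose R2 and R4: together they cover Ash, Cedar, Elm, Maple, Teak — every station.
Total annual cost: 3 + 14 = 17.
No cover costs less than 17.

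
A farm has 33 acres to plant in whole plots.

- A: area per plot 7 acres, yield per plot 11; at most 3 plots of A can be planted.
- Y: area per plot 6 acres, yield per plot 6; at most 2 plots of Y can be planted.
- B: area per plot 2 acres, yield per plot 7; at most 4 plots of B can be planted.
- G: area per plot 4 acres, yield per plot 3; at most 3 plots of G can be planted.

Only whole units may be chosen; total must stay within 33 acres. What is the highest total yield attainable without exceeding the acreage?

64

B has the best ratio (7/2); taking only B gives at most 4×7 = 28 (stopped by the supply cap of 4).
Mixing does better — 3×A, 4×B, and 1×G: area 33 ≤ 33, yield 3·11 + 4·7 + 1·3 = 64.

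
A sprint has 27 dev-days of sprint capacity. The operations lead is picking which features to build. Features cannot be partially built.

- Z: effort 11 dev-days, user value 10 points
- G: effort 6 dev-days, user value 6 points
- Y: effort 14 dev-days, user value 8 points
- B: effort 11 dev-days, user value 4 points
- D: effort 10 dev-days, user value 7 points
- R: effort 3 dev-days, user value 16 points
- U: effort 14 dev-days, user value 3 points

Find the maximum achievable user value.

33

Z + G + R: effort 11 + 6 + 3 = 20 ≤ 27, user value 10 + 6 + 16 = 32.
Z + D + R: effort 11 + 10 + 3 = 24 ≤ 27, user value 10 + 7 + 16 = 33.
Y + D + R: effort 14 + 10 + 3 = 27 ≤ 27, user value 8 + 7 + 16 = 31.
Best is Z, D, and R with total user value 33.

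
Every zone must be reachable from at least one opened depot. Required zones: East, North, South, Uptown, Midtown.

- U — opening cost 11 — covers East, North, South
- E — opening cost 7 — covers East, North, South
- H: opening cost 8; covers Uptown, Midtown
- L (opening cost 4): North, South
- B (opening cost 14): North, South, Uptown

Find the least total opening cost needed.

15

The greedy cost-per-new-zone heuristic would pick L, H, and E for 19, but a cheaper cover exists.
Choose E and H: together they cover East, North, South, Uptown, Midtown — every zone.
Total opening cost: 7 + 8 = 15.
No cover costs less than 15.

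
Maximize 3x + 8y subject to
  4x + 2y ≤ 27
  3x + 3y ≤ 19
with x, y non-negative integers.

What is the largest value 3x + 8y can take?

(x,y)=(0,6): 4·0+2·6=12≤27, 3·0+3·6=18≤19, objective 48.
(x,y)=(1,5): 4·1+2·5=14≤27, 3·1+3·5=18≤19, objective 43.
(x,y)=(0,5): 4·0+2·5=10≤27, 3·0+3·5=15≤19, objective 40.
No feasible integer point exceeds 48.

48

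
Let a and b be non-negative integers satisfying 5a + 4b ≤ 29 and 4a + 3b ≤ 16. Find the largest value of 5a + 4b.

Relaxing integrality, the LP optimum is 21.33 at (a,b) = (0, 5.33), which is not an integer point.
(a,b)=(1,4): 5·1+4·4=21≤29, 4·1+3·4=16≤16, objective 21.
(a,b)=(0,5): 5·0+4·5=20≤29, 4·0+3·5=15≤16, objective 20.
(a,b)=(1,3): 5·1+4·3=17≤29, 4·1+3·3=13≤16, objective 17.
No feasible integer point exceeds 21.

21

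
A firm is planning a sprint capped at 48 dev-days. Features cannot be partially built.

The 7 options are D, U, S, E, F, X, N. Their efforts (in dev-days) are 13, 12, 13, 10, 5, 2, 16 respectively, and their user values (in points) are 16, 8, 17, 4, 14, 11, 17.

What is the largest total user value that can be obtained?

67

D + U + S + F + X: effort 13 + 12 + 13 + 5 + 2 = 45 ≤ 48, user value 16 + 8 + 17 + 14 + 11 = 66.
U + S + F + X + N: effort 12 + 13 + 5 + 2 + 16 = 48 ≤ 48, user value 8 + 17 + 14 + 11 + 17 = 67.
D + U + F + X + N: effort 13 + 12 + 5 + 2 + 16 = 48 ≤ 48, user value 16 + 8 + 14 + 11 + 17 = 66.
Best is U, S, F, X, and N with total user value 67.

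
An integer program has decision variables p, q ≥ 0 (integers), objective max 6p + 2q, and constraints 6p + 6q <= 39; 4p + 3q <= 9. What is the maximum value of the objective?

12

(p,q)=(2,0): 6·2+6·0=12≤39, 4·2+3·0=8≤9, objective 12.
(p,q)=(1,1): 6·1+6·1=12≤39, 4·1+3·1=7≤9, objective 8.
Maximum is 12 at (p,q)=(2,0).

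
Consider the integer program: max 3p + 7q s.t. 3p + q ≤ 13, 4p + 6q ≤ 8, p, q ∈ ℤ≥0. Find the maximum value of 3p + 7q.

Relaxing integrality, the LP optimum is 9.33 at (p,q) = (0, 1.33), which is not an integer point.
(p,q)=(0,1): 3·0+1·1=1≤13, 4·0+6·1=6≤8, objective 7.
(p,q)=(1,0): 3·1+1·0=3≤13, 4·1+6·0=4≤8, objective 3.
(p,q)=(0,0): 3·0+1·0=0≤13, 4·0+6·0=0≤8, objective 0.
Maximum is 7 at (p,q)=(0,1).

7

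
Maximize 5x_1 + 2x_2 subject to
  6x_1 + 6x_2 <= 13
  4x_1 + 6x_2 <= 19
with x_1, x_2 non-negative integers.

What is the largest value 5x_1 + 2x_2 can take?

(x_1,x_2)=(2,0) is feasible, giving 10.
(x_1,x_2)=(1,1) is feasible, giving 7.
(x_1,x_2)=(1,0) is feasible, giving 5.
The best lattice point is (2,0), giving 10.

10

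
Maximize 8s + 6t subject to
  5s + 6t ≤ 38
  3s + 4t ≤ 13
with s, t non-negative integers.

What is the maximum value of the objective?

The continuous relaxation peaks at (4.33, 0) with value 34.67; rounding to a feasible lattice point costs some objective.
(s,t)=(4,0) is feasible, giving 32.
(s,t)=(3,1) is feasible, giving 30.
(s,t)=(3,0) is feasible, giving 24.
No feasible integer point exceeds 32.

32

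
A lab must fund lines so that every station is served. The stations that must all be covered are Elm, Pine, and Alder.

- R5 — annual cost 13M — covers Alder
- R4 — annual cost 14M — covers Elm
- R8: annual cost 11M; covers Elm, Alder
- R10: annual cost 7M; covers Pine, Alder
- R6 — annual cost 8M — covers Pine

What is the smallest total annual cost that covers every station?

18

Choose R8 and R10: together they cover Elm, Pine, Alder — every station.
Total annual cost: 11 + 7 = 18.
No cover costs less than 18.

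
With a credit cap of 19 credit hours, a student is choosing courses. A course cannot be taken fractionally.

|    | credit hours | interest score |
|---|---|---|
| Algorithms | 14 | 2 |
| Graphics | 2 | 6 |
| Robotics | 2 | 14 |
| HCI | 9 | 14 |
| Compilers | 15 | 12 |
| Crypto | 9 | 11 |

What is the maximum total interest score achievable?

Graphics + Robotics + HCI: credit hours 2 + 2 + 9 = 13 ≤ 19, interest score 6 + 14 + 14 = 34.
Graphics + Robotics + Compilers: credit hours 2 + 2 + 15 = 19 ≤ 19, interest score 6 + 14 + 12 = 32.
Graphics + Robotics + Crypto: credit hours 2 + 2 + 9 = 13 ≤ 19, interest score 6 + 14 + 11 = 31.
Best is Graphics, Robotics, and HCI with total interest score 34.

34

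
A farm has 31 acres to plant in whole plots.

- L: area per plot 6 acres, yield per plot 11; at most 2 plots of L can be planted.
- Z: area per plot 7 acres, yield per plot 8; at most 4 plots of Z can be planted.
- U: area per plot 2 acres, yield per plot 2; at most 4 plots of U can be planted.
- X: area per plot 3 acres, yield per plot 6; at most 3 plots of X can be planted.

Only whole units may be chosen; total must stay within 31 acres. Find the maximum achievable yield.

This is a bounded integer knapsack.
X has the best ratio (6/3); taking only X gives at most 3×6 = 18 (stopped by the supply cap of 3).
Mixing does better — 2×L, 1×Z, 1×U, and 3×X: area 30 ≤ 31, yield 2·11 + 1·8 + 1·2 + 3·6 = 50.

50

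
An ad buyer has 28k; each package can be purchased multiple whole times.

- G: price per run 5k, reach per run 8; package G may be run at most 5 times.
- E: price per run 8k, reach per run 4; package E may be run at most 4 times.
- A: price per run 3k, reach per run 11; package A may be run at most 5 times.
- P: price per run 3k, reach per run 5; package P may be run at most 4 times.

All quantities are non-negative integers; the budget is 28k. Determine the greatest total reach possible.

76

This is a bounded integer knapsack.
Take 2×G, 5×A, and 1×P: price 28 ≤ 28, reach 2·8 + 5·11 + 1·5 = 76.
A has the best ratio (11/3) and is taken to its limit of 5; remaining capacity is filled optimally with the others.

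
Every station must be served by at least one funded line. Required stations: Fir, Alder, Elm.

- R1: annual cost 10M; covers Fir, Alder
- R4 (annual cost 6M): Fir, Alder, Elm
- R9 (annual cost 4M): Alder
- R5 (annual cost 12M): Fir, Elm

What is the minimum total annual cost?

R4 alone covers Fir, Alder, Elm — every station.
Total annual cost: 6.
No cover costs less than 6.

6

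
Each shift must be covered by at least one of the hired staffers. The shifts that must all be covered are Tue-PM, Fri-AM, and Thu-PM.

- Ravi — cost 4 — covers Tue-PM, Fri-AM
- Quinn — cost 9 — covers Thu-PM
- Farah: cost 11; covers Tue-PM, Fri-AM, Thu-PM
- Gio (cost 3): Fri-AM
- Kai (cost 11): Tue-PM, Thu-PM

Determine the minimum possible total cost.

11

The greedy cost-per-new-shift heuristic would pick Ravi and Quinn for 13, but a cheaper cover exists.
Farah alone covers Tue-PM, Fri-AM, Thu-PM — every shift.
Total cost: 11.
No cover costs less than 11.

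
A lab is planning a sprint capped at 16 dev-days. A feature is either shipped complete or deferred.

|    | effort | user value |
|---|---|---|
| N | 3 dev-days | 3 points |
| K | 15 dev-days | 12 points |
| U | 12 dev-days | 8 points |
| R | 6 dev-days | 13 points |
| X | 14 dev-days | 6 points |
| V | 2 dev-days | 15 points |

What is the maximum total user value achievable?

31

Allowing fractional choices, the relaxed optimum would be about 35.0, but features are indivisible.
R + V: effort 6 + 2 = 8 ≤ 16, user value 13 + 15 = 28.
N + R + V: effort 3 + 6 + 2 = 11 ≤ 16, user value 3 + 13 + 15 = 31.
U + V: effort 12 + 2 = 14 ≤ 16, user value 8 + 15 = 23.
Best is N, R, and V with total user value 31.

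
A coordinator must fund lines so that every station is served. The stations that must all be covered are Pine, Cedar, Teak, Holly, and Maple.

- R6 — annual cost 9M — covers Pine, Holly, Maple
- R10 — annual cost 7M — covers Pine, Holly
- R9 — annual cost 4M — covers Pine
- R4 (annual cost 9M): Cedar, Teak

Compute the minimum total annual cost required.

18

This is a weighted set-cover instance.
Choose R6 and R4: together they cover Pine, Cedar, Teak, Holly, Maple — every station.
Total annual cost: 9 + 9 = 18.
No cover costs less than 18.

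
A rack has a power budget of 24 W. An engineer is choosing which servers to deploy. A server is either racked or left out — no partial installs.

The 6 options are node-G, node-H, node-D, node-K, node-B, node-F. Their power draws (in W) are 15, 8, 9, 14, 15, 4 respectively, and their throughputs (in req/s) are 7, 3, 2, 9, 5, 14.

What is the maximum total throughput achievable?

23

Allowing fractional choices, the relaxed optimum would be about 25.8, but servers are indivisible.
node-G + node-F: power draw 15 + 4 = 19 ≤ 24, throughput 7 + 14 = 21.
node-K + node-F: power draw 14 + 4 = 18 ≤ 24, throughput 9 + 14 = 23.
node-B + node-F: power draw 15 + 4 = 19 ≤ 24, throughput 5 + 14 = 19.
Best is node-K and node-F with total throughput 23.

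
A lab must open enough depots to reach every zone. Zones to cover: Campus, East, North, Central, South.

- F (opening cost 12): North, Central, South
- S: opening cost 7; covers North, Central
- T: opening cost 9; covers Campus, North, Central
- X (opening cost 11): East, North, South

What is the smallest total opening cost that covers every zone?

Choose T and X: together they cover Campus, East, North, Central, South — every zone.
Total opening cost: 9 + 11 = 20.
No cover costs less than 20.

20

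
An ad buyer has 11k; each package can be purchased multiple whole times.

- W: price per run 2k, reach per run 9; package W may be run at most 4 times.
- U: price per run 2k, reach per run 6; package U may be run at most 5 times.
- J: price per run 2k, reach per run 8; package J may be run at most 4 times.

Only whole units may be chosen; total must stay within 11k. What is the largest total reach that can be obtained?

44

This is a bounded integer knapsack.
W has the best ratio (9/2); taking only W gives at most 4×9 = 36 (stopped by the supply cap of 4).
Mixing does better — 4×W and 1×J: price 10 ≤ 11, reach 4·9 + 1·8 = 44.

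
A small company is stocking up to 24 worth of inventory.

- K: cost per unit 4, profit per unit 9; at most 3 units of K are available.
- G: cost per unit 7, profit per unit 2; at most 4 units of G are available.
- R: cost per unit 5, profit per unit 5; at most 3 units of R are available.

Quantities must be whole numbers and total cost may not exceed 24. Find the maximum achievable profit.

37

K has the best ratio (9/4); taking only K gives at most 3×9 = 27 (stopped by the supply cap of 3).
Mixing does better — 3×K and 2×R: cost 22 ≤ 24, profit 3·9 + 2·5 = 37.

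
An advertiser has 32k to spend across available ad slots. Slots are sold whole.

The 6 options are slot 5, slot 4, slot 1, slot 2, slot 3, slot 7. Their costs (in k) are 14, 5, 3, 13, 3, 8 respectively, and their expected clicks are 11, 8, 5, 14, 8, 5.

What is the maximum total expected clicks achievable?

40

Allowing fractional choices, the relaxed optimum would be about 41.3, but ad slots are indivisible.
slot 4 + slot 1 + slot 2 + slot 3 + slot 7: cost 5 + 3 + 13 + 3 + 8 = 32 ≤ 32, expected clicks 8 + 5 + 14 + 8 + 5 = 40.
slot 4 + slot 2 + slot 3 + slot 7: cost 5 + 13 + 3 + 8 = 29 ≤ 32, expected clicks 8 + 14 + 8 + 5 = 35.
slot 4 + slot 1 + slot 2 + slot 3: cost 5 + 3 + 13 + 3 = 24 ≤ 32, expected clicks 8 + 5 + 14 + 8 = 35.
Best is slot 4, slot 1, slot 2, slot 3, and slot 7 with total expected clicks 40.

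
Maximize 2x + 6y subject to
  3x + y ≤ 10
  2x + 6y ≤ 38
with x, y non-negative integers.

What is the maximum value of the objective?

(x,y)=(1,6) is feasible, giving 38.
(x,y)=(0,6) is feasible, giving 36.
(x,y)=(1,5) is feasible, giving 32.
(x,y)=(0,5) is feasible, giving 30.
The best lattice point is (1,6), giving 38.

38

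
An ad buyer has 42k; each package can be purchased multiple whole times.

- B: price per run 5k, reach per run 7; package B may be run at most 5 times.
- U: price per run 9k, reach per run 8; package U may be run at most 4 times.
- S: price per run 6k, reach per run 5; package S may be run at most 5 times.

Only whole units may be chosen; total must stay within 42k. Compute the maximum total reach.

B has the best ratio (7/5); taking only B gives at most 5×7 = 35 (stopped by the supply cap of 5).
Mixing does better — 5×B, 1×U, and 1×S: price 40 ≤ 42, reach 5·7 + 1·8 + 1·5 = 48.

48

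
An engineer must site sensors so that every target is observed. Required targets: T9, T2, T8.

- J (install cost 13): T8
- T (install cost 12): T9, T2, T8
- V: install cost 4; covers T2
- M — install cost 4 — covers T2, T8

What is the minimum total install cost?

The greedy cost-per-new-target heuristic would pick M and T for 16, but a cheaper cover exists.
T alone covers T9, T2, T8 — every target.
Total install cost: 12.
No cover costs less than 12.

12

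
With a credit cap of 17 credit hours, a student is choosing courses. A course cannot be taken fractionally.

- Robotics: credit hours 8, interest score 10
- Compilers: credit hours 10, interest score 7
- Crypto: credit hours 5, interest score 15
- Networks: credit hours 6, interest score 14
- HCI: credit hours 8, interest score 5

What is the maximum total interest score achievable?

Allowing fractional choices, the relaxed optimum would be about 36.5, but courses are indivisible.
Robotics + Networks: credit hours 8 + 6 = 14 ≤ 17, interest score 10 + 14 = 24.
Crypto + Networks: credit hours 5 + 6 = 11 ≤ 17, interest score 15 + 14 = 29.
Robotics + Crypto: credit hours 8 + 5 = 13 ≤ 17, interest score 10 + 15 = 25.
Best is Crypto and Networks with total interest score 29.

29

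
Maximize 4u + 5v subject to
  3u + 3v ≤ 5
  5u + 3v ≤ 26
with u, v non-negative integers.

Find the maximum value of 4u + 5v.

(u,v)=(0,1): 3·0+3·1=3≤5, 5·0+3·1=3≤26, objective 5.
(u,v)=(1,0): 3·1+3·0=3≤5, 5·1+3·0=5≤26, objective 4.
Maximum is 5 at (u,v)=(0,1).

5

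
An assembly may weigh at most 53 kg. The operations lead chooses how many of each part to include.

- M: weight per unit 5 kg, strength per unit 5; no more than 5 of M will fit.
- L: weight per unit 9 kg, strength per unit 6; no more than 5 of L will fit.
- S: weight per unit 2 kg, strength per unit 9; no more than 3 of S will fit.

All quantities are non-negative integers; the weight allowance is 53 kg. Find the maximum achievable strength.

This is a bounded integer knapsack.
5×M, 2×L, and 3×S: weight 49 ≤ 53, strength 5·5 + 2·6 + 3·9 = 64.
4×M, 3×L, and 3×S: weight 53 ≤ 53, strength 4·5 + 3·6 + 3·9 = 65.
Best is 65.

65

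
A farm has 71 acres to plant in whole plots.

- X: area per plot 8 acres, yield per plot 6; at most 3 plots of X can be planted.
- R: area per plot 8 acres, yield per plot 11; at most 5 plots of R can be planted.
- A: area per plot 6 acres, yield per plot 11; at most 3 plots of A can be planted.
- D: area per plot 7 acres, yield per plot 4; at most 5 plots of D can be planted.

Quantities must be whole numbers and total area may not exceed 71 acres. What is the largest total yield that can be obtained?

94

5×R, 3×A, and 1×D: area 65 ≤ 71, yield 5·11 + 3·11 + 1·4 = 92.
1×X, 5×R, and 3×A: area 66 ≤ 71, yield 1·6 + 5·11 + 3·11 = 94.
Best is 94.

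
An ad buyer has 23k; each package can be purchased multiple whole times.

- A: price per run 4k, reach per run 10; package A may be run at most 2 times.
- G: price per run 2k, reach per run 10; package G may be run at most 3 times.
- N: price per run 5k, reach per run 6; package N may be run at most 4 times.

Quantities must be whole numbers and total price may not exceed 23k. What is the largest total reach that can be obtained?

56

G has the best ratio (10/2); taking only G gives at most 3×10 = 30 (stopped by the supply cap of 3).
Mixing does better — 2×A, 3×G, and 1×N: price 19 ≤ 23, reach 2·10 + 3·10 + 1·6 = 56.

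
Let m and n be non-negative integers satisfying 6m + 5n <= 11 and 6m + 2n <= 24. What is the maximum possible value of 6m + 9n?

18

Relaxing integrality, the LP optimum is 19.80 at (m,n) = (0, 2.2), which is not an integer point.
(m,n)=(0,2): 6·0+5·2=10≤11, 6·0+2·2=4≤24, objective 18.
(m,n)=(1,1): 6·1+5·1=11≤11, 6·1+2·1=8≤24, objective 15.
The best lattice point is (0,2), giving 18.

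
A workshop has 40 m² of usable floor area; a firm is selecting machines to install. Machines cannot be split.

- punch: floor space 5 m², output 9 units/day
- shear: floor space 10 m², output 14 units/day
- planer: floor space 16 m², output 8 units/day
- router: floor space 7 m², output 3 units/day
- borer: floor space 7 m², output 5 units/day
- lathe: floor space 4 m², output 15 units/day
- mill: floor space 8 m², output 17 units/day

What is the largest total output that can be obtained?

punch + shear + lathe + mill: floor space 5 + 10 + 4 + 8 = 27 ≤ 40, output 9 + 14 + 15 + 17 = 55.
punch + shear + router + lathe + mill: floor space 5 + 10 + 7 + 4 + 8 = 34 ≤ 40, output 9 + 14 + 3 + 15 + 17 = 58.
punch + shear + borer + lathe + mill: floor space 5 + 10 + 7 + 4 + 8 = 34 ≤ 40, output 9 + 14 + 5 + 15 + 17 = 60.
Best is punch, shear, borer, lathe, and mill with total output 60.

60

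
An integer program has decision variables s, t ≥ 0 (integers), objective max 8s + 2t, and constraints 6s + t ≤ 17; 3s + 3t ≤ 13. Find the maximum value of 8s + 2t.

Relaxing integrality, the LP optimum is 23.87 at (s,t) = (2.53, 1.8), which is not an integer point.
(s,t)=(2,2): 6·2+1·2=14≤17, 3·2+3·2=12≤13, objective 20.
(s,t)=(2,1): 6·2+1·1=13≤17, 3·2+3·1=9≤13, objective 18.
Maximum is 20 at (s,t)=(2,2).

20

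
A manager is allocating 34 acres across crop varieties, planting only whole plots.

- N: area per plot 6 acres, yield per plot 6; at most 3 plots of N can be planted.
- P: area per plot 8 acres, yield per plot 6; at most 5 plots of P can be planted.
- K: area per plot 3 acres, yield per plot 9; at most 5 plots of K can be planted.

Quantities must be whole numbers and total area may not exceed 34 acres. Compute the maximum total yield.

This is a bounded integer knapsack.
Take 3×N and 5×K: area 33 ≤ 34, yield 3·6 + 5·9 = 63.
K has the best ratio (9/3) and is taken to its limit of 5; remaining capacity is filled optimally with the others.

63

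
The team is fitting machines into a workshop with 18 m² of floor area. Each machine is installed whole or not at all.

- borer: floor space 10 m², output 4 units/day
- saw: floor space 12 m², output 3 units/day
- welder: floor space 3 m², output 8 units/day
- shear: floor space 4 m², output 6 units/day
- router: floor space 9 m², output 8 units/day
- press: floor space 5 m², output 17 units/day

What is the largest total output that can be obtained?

Allowing fractional choices, the relaxed optimum would be about 36.3, but machines are indivisible.
welder + shear + press: floor space 3 + 4 + 5 = 12 ≤ 18, output 8 + 6 + 17 = 31.
welder + router + press: floor space 3 + 9 + 5 = 17 ≤ 18, output 8 + 8 + 17 = 33.
Best is welder, router, and press with total output 33.

33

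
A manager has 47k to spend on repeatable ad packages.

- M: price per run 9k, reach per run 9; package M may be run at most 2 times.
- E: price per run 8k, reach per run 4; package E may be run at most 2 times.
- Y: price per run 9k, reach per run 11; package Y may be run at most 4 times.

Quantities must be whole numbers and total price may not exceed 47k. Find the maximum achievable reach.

53

Y has the best ratio (11/9); taking only Y gives at most 4×11 = 44 (stopped by the supply cap of 4).
Mixing does better — 1×M and 4×Y: price 45 ≤ 47, reach 1·9 + 4·11 = 53.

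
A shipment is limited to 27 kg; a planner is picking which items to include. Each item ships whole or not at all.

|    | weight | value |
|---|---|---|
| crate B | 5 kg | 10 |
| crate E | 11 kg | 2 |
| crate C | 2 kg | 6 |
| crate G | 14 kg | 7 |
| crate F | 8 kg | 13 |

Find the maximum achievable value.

31

This is a 0-1 knapsack instance.
crate B + crate G + crate F: weight 5 + 14 + 8 = 27 ≤ 27, value 10 + 7 + 13 = 30.
crate B + crate E + crate C + crate F: weight 5 + 11 + 2 + 8 = 26 ≤ 27, value 10 + 2 + 6 + 13 = 31.
Best is crate B, crate E, crate C, and crate F with total value 31.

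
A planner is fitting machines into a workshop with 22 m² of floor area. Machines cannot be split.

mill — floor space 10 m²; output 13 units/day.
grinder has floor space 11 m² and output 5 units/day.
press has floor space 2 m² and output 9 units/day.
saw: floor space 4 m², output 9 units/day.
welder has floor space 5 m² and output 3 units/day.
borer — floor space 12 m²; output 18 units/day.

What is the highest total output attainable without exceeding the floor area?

36

mill + press + saw + welder: floor space 10 + 2 + 4 + 5 = 21 ≤ 22, output 13 + 9 + 9 + 3 = 34.
press + saw + borer: floor space 2 + 4 + 12 = 18 ≤ 22, output 9 + 9 + 18 = 36.
Best is press, saw, and borer with total output 36.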